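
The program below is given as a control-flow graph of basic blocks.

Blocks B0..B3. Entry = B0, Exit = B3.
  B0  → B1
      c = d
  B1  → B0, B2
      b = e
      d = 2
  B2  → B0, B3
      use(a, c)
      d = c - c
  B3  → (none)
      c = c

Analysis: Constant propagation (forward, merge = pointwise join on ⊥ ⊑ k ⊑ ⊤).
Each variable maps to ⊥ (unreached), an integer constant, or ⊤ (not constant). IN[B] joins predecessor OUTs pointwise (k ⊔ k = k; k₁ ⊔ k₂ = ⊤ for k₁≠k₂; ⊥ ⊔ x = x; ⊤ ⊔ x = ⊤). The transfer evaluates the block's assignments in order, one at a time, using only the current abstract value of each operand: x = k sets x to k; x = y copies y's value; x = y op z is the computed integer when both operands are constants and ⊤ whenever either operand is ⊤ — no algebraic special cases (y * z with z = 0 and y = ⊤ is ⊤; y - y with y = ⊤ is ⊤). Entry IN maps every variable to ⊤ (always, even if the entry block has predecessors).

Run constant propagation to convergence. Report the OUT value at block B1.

Answer: {a: ⊤, b: ⊤, c: ⊤, d: 2, e: ⊤, f: ⊤}

Working:
Fixpoint table:
  B0:  IN=(all ⊤)  OUT=(all ⊤)
  B1:  IN=(all ⊤)  OUT={d:2; rest ⊤}
  B2:  IN={d:2; rest ⊤}  OUT=(all ⊤)
  B3:  IN=(all ⊤)  OUT=(all ⊤)

Merge at B1: IN[B1] = OUT[B0] = {a: ⊤, b: ⊤, c: ⊤, d: ⊤, e: ⊤, f: ⊤}
Applying B1's transfer function to that IN value gives OUT[B1] (row B1 above).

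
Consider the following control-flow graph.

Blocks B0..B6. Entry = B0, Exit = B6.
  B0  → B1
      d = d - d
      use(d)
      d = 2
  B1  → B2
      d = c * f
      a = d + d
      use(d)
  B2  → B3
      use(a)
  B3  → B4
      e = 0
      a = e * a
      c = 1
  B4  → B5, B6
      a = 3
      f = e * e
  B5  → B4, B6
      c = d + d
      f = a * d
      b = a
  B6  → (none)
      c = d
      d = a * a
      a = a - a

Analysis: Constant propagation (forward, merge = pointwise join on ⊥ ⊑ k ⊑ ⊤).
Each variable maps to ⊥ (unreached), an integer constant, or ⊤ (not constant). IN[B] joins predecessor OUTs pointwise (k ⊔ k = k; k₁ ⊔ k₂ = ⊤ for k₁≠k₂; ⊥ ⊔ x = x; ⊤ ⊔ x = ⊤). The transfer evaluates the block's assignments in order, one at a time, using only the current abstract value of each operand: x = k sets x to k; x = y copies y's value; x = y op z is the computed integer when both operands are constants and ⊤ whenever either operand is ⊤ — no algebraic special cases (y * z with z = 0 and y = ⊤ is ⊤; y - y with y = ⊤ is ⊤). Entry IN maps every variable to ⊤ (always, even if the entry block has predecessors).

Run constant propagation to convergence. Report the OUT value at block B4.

Fixpoint table:
  B0:   IN=(all ⊤)   OUT={d:2; rest ⊤}
  B1:   IN={d:2; rest ⊤}   OUT=(all ⊤)
  B2:   IN=(all ⊤)   OUT=(all ⊤)
  B3:   IN=(all ⊤)   OUT={c:1, e:0; rest ⊤}
  B4:   IN={e:0; rest ⊤}   OUT={a:3, e:0, f:0; rest ⊤}
  B5:   IN={a:3, e:0, f:0; rest ⊤}   OUT={a:3, b:3, e:0; rest ⊤}
  B6:   IN={a:3, e:0; rest ⊤}   OUT={a:0, d:9, e:0; rest ⊤}

Merge at B4: IN[B4] = OUT[B3] ⊔ OUT[B5] = {a: ⊤, b: ⊤, c: ⊤, d: ⊤, e: 0, f: ⊤}
Applying B4's transfer function to that IN value gives OUT[B4] (row B4 above).

Answer: {a: 3, b: ⊤, c: ⊤, d: ⊤, e: 0, f: 0}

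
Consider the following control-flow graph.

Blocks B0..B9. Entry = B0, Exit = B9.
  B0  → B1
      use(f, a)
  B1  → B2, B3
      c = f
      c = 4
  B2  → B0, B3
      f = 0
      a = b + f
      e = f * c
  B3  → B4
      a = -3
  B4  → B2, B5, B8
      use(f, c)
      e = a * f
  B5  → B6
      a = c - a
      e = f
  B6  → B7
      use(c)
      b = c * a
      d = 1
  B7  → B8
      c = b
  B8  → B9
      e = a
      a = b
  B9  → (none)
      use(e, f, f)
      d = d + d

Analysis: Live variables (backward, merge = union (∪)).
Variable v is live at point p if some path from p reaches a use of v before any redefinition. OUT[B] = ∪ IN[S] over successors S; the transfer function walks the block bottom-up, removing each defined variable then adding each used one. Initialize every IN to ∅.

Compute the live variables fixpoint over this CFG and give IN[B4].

Per-block solution:
  B0: | IN={a, b, d, f} | OUT={b, d, f}
  B1: | IN={b, d, f} | OUT={b, c, d, f}
  B2: | IN={b, c, d} | OUT={a, b, c, d, f}
  B3: | IN={b, c, d, f} | OUT={a, b, c, d, f}
  B4: | IN={a, b, c, d, f} | OUT={a, b, c, d, f}
  B5: | IN={a, c, f} | OUT={a, c, f}
  B6: | IN={a, c, f} | OUT={a, b, d, f}
  B7: | IN={a, b, d, f} | OUT={a, b, d, f}
  B8: | IN={a, b, d, f} | OUT={d, e, f}
  B9: | IN={d, e, f} | OUT={}

Merge at B4: OUT[B4] = IN[B2] ⊔ IN[B5] ⊔ IN[B8] = {a, b, c, d, f}
Applying B4's transfer function to that OUT value gives IN[B4] (row B4 above).

Answer: {a, b, c, d, f}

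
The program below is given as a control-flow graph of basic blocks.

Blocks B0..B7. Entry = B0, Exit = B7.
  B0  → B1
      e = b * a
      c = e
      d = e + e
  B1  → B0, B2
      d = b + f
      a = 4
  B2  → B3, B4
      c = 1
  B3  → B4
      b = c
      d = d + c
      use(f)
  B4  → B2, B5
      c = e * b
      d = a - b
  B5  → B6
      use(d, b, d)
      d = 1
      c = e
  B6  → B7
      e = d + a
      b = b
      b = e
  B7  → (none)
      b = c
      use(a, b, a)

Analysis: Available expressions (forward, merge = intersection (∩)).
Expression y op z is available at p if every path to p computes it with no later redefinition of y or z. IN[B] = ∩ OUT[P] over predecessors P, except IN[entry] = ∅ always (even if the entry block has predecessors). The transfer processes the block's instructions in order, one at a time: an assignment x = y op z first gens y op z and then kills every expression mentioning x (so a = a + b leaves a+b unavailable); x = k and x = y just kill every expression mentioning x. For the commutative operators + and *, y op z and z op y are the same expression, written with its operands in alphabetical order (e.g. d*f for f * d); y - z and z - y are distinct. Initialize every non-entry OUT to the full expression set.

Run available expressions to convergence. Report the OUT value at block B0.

Answer: {a*b, e+e}

Working:
Fixpoint table:
  B0: | IN={} | OUT={a*b, e+e}
  B1: | IN={a*b, e+e} | OUT={b+f, e+e}
  B2: | IN={e+e} | OUT={e+e}
  B3: | IN={e+e} | OUT={e+e}
  B4: | IN={e+e} | OUT={a-b, b*e, e+e}
  B5: | IN={a-b, b*e, e+e} | OUT={a-b, b*e, e+e}
  B6: | IN={a-b, b*e, e+e} | OUT={a+d}
  B7: | IN={a+d} | OUT={a+d}

Merge at B0 (entry node, so the boundary value {} is joined with the incoming edge(s)): IN[B0] = {} ∩ OUT[B1] = {}
Applying B0's transfer function to that IN value gives OUT[B0] (row B0 above).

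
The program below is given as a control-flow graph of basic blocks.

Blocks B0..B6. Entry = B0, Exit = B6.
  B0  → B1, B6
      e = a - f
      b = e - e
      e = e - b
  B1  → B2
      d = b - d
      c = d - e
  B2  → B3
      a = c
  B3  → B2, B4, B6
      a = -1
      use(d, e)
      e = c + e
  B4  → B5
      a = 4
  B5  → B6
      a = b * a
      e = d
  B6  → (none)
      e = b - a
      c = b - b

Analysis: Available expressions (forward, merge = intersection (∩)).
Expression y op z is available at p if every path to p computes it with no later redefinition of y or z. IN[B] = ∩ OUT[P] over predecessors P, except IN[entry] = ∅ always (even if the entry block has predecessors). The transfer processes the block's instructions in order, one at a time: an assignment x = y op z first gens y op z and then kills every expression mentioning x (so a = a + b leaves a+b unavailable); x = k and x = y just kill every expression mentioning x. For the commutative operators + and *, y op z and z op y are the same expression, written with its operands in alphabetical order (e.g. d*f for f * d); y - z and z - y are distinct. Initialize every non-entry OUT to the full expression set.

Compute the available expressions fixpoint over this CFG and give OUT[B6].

Fixpoint table:
  B0:  IN={}  OUT={a-f}
  B1:  IN={a-f}  OUT={a-f, d-e}
  B2:  IN={}  OUT={}
  B3:  IN={}  OUT={}
  B4:  IN={}  OUT={}
  B5:  IN={}  OUT={}
  B6:  IN={}  OUT={b-a, b-b}

Merge at B6: IN[B6] = OUT[B0] ∩ OUT[B3] ∩ OUT[B5] = {}
Applying B6's transfer function to that IN value gives OUT[B6] (row B6 above).

Answer: {b-a, b-b}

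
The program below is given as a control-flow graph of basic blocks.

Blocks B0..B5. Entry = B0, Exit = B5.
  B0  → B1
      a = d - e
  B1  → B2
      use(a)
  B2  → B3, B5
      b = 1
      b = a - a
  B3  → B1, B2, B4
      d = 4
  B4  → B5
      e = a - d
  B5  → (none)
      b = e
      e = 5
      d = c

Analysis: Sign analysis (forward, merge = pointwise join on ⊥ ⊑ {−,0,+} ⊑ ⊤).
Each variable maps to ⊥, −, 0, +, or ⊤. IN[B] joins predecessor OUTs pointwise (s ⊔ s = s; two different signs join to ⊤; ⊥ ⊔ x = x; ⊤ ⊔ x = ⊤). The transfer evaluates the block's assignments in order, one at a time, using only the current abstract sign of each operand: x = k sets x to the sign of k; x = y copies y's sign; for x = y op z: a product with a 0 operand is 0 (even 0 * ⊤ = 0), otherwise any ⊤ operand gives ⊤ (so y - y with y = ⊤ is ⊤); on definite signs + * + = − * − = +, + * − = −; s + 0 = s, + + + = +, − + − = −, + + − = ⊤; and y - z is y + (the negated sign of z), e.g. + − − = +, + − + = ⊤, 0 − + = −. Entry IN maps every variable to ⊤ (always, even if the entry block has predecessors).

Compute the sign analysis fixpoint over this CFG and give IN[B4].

Converged values:
  B0:  IN=(all ⊤)  OUT=(all ⊤)
  B1:  IN=(all ⊤)  OUT=(all ⊤)
  B2:  IN=(all ⊤)  OUT=(all ⊤)
  B3:  IN=(all ⊤)  OUT={d:+; rest ⊤}
  B4:  IN={d:+; rest ⊤}  OUT={d:+; rest ⊤}
  B5:  IN=(all ⊤)  OUT={e:+; rest ⊤}

Merge at B4: IN[B4] = OUT[B3] = {a: ⊤, b: ⊤, c: ⊤, d: +, e: ⊤, f: ⊤}

Answer: {a: ⊤, b: ⊤, c: ⊤, d: +, e: ⊤, f: ⊤}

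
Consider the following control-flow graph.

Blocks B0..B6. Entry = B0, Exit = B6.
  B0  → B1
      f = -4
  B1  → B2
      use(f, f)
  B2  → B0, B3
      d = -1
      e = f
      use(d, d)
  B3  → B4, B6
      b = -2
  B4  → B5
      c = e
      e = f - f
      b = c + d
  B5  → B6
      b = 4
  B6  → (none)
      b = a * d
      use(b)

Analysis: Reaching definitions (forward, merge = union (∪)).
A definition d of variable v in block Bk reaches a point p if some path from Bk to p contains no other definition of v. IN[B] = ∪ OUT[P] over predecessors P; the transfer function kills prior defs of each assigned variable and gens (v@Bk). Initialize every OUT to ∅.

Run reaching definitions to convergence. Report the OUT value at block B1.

Per-block solution:
  B0:  IN={d@B2, e@B2, f@B0}  OUT={d@B2, e@B2, f@B0}
  B1:  IN={d@B2, e@B2, f@B0}  OUT={d@B2, e@B2, f@B0}
  B2:  IN={d@B2, e@B2, f@B0}  OUT={d@B2, e@B2, f@B0}
  B3:  IN={d@B2, e@B2, f@B0}  OUT={b@B3, d@B2, e@B2, f@B0}
  B4:  IN={b@B3, d@B2, e@B2, f@B0}  OUT={b@B4, c@B4, d@B2, e@B4, f@B0}
  B5:  IN={b@B4, c@B4, d@B2, e@B4, f@B0}  OUT={b@B5, c@B4, d@B2, e@B4, f@B0}
  B6:  IN={b@B3, b@B5, c@B4, d@B2, e@B2, e@B4, f@B0}  OUT={b@B6, c@B4, d@B2, e@B2, e@B4, f@B0}

Merge at B1: IN[B1] = OUT[B0] = {d@B2, e@B2, f@B0}
Applying B1's transfer function to that IN value gives OUT[B1] (row B1 above).

Answer: {d@B2, e@B2, f@B0}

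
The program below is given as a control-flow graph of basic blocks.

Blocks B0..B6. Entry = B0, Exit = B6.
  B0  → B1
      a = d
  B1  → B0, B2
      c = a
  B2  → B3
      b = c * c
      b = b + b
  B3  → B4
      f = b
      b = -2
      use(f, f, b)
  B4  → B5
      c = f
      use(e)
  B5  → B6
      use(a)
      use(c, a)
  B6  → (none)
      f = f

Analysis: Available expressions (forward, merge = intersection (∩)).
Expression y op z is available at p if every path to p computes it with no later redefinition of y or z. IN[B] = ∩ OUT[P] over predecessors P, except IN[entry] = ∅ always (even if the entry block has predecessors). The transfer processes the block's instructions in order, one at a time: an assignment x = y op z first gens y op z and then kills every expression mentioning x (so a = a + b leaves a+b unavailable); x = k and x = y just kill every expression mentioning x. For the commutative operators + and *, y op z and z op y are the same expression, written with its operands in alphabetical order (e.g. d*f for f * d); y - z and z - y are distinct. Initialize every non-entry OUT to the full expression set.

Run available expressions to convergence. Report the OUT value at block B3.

Per-block solution:
  B0: | IN={} | OUT={}
  B1: | IN={} | OUT={}
  B2: | IN={} | OUT={c*c}
  B3: | IN={c*c} | OUT={c*c}
  B4: | IN={c*c} | OUT={}
  B5: | IN={} | OUT={}
  B6: | IN={} | OUT={}

Merge at B3: IN[B3] = OUT[B2] = {c*c}
Applying B3's transfer function to that IN value gives OUT[B3] (row B3 above).

Answer: {c*c}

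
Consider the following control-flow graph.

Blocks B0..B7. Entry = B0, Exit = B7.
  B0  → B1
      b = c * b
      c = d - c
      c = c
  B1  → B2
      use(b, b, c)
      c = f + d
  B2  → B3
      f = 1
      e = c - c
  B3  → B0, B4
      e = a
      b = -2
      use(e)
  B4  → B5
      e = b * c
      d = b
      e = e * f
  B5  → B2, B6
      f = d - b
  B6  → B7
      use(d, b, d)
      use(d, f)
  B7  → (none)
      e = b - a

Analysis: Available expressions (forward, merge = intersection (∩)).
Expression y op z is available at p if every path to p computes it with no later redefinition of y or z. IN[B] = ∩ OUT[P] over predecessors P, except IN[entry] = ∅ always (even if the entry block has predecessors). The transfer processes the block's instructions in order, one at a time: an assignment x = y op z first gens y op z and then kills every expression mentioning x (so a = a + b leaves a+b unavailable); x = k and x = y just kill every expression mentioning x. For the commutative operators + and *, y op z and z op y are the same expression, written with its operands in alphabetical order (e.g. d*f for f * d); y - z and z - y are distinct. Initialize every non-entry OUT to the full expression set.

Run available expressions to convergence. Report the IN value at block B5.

Answer: {b*c, c-c}

Working:
Converged values:
  B0:  IN={}  OUT={}
  B1:  IN={}  OUT={d+f}
  B2:  IN={}  OUT={c-c}
  B3:  IN={c-c}  OUT={c-c}
  B4:  IN={c-c}  OUT={b*c, c-c}
  B5:  IN={b*c, c-c}  OUT={b*c, c-c, d-b}
  B6:  IN={b*c, c-c, d-b}  OUT={b*c, c-c, d-b}
  B7:  IN={b*c, c-c, d-b}  OUT={b*c, b-a, c-c, d-b}

Merge at B5: IN[B5] = OUT[B4] = {b*c, c-c}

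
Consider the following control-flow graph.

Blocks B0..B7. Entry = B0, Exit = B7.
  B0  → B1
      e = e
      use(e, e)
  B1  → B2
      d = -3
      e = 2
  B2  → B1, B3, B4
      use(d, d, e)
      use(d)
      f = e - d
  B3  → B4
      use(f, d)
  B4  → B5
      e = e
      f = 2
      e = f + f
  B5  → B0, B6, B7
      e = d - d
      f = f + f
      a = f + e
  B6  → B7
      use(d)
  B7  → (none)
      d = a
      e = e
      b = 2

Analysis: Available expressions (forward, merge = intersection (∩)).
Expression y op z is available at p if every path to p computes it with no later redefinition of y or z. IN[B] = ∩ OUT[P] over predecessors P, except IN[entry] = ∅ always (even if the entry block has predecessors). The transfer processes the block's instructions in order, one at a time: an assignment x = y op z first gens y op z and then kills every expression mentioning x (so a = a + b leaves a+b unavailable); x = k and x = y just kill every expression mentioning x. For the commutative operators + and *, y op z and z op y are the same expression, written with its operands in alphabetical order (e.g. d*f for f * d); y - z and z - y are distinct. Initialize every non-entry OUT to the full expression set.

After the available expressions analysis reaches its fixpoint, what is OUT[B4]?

Answer: {f+f}

Working:
Fixpoint table:
  B0: | IN={} | OUT={}
  B1: | IN={} | OUT={}
  B2: | IN={} | OUT={e-d}
  B3: | IN={e-d} | OUT={e-d}
  B4: | IN={e-d} | OUT={f+f}
  B5: | IN={f+f} | OUT={d-d, e+f}
  B6: | IN={d-d, e+f} | OUT={d-d, e+f}
  B7: | IN={d-d, e+f} | OUT={}

Merge at B4: IN[B4] = OUT[B2] ∩ OUT[B3] = {e-d}
Applying B4's transfer function to that IN value gives OUT[B4] (row B4 above).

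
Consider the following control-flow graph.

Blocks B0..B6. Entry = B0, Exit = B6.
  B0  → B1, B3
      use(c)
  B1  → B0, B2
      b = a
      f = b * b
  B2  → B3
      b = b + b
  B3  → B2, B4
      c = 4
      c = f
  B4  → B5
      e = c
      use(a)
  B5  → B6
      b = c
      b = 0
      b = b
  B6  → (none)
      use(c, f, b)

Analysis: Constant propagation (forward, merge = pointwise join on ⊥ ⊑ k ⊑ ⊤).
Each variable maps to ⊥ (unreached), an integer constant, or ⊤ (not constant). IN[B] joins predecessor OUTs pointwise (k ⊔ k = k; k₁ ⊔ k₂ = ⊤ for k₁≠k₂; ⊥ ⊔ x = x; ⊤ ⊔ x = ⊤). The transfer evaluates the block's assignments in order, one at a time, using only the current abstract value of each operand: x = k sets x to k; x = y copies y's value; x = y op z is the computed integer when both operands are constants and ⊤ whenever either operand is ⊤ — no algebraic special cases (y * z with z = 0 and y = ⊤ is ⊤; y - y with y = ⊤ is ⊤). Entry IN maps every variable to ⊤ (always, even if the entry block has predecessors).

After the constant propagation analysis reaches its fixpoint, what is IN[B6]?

Per-block solution:
  B0: | IN=(all ⊤) | OUT=(all ⊤)
  B1: | IN=(all ⊤) | OUT=(all ⊤)
  B2: | IN=(all ⊤) | OUT=(all ⊤)
  B3: | IN=(all ⊤) | OUT=(all ⊤)
  B4: | IN=(all ⊤) | OUT=(all ⊤)
  B5: | IN=(all ⊤) | OUT={b:0; rest ⊤}
  B6: | IN={b:0; rest ⊤} | OUT={b:0; rest ⊤}

Merge at B6: IN[B6] = OUT[B5] = {a: ⊤, b: 0, c: ⊤, d: ⊤, e: ⊤, f: ⊤}

Answer: {a: ⊤, b: 0, c: ⊤, d: ⊤, e: ⊤, f: ⊤}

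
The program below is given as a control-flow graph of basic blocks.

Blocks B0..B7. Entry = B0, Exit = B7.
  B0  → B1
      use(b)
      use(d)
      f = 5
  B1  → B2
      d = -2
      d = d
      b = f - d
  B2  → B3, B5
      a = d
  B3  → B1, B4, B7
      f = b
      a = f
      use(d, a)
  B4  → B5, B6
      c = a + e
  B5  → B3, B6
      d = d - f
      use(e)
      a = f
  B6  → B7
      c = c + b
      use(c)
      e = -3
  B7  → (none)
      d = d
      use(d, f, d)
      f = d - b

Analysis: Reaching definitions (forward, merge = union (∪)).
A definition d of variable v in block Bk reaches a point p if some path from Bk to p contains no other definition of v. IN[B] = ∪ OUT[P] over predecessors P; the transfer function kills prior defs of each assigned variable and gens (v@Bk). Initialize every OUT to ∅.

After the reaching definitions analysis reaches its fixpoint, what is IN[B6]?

Answer: {a@B3, a@B5, b@B1, c@B4, d@B1, d@B5, f@B0, f@B3}

Working:
Converged values:
  B0: | IN={} | OUT={f@B0}
  B1: | IN={a@B3, b@B1, c@B4, d@B1, d@B5, f@B0, f@B3} | OUT={a@B3, b@B1, c@B4, d@B1, f@B0, f@B3}
  B2: | IN={a@B3, b@B1, c@B4, d@B1, f@B0, f@B3} | OUT={a@B2, b@B1, c@B4, d@B1, f@B0, f@B3}
  B3: | IN={a@B2, a@B5, b@B1, c@B4, d@B1, d@B5, f@B0, f@B3} | OUT={a@B3, b@B1, c@B4, d@B1, d@B5, f@B3}
  B4: | IN={a@B3, b@B1, c@B4, d@B1, d@B5, f@B3} | OUT={a@B3, b@B1, c@B4, d@B1, d@B5, f@B3}
  B5: | IN={a@B2, a@B3, b@B1, c@B4, d@B1, d@B5, f@B0, f@B3} | OUT={a@B5, b@B1, c@B4, d@B5, f@B0, f@B3}
  B6: | IN={a@B3, a@B5, b@B1, c@B4, d@B1, d@B5, f@B0, f@B3} | OUT={a@B3, a@B5, b@B1, c@B6, d@B1, d@B5, e@B6, f@B0, f@B3}
  B7: | IN={a@B3, a@B5, b@B1, c@B4, c@B6, d@B1, d@B5, e@B6, f@B0, f@B3} | OUT={a@B3, a@B5, b@B1, c@B4, c@B6, d@B7, e@B6, f@B7}

Merge at B6: IN[B6] = OUT[B4] ⊔ OUT[B5] = {a@B3, a@B5, b@B1, c@B4, d@B1, d@B5, f@B0, f@B3}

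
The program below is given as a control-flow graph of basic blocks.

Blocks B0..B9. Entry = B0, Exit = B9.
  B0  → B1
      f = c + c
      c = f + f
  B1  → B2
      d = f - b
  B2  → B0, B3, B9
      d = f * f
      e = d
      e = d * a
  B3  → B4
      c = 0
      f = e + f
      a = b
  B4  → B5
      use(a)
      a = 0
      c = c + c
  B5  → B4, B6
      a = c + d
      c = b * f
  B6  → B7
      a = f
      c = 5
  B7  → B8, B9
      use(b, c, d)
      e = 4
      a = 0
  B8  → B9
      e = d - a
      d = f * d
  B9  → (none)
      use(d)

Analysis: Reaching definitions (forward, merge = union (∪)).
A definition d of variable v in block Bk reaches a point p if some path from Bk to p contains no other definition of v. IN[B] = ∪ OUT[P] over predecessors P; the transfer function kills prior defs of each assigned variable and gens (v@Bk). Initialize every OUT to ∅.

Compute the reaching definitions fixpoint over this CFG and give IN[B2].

Answer: {c@B0, d@B1, e@B2, f@B0}

Trace:
Fixpoint table:
  B0:   IN={c@B0, d@B2, e@B2, f@B0}   OUT={c@B0, d@B2, e@B2, f@B0}
  B1:   IN={c@B0, d@B2, e@B2, f@B0}   OUT={c@B0, d@B1, e@B2, f@B0}
  B2:   IN={c@B0, d@B1, e@B2, f@B0}   OUT={c@B0, d@B2, e@B2, f@B0}
  B3:   IN={c@B0, d@B2, e@B2, f@B0}   OUT={a@B3, c@B3, d@B2, e@B2, f@B3}
  B4:   IN={a@B3, a@B5, c@B3, c@B5, d@B2, e@B2, f@B3}   OUT={a@B4, c@B4, d@B2, e@B2, f@B3}
  B5:   IN={a@B4, c@B4, d@B2, e@B2, f@B3}   OUT={a@B5, c@B5, d@B2, e@B2, f@B3}
  B6:   IN={a@B5, c@B5, d@B2, e@B2, f@B3}   OUT={a@B6, c@B6, d@B2, e@B2, f@B3}
  B7:   IN={a@B6, c@B6, d@B2, e@B2, f@B3}   OUT={a@B7, c@B6, d@B2, e@B7, f@B3}
  B8:   IN={a@B7, c@B6, d@B2, e@B7, f@B3}   OUT={a@B7, c@B6, d@B8, e@B8, f@B3}
  B9:   IN={a@B7, c@B0, c@B6, d@B2, d@B8, e@B2, e@B7, e@B8, f@B0, f@B3}   OUT={a@B7, c@B0, c@B6, d@B2, d@B8, e@B2, e@B7, e@B8, f@B0, f@B3}

Merge at B2: IN[B2] = OUT[B1] = {c@B0, d@B1, e@B2, f@B0}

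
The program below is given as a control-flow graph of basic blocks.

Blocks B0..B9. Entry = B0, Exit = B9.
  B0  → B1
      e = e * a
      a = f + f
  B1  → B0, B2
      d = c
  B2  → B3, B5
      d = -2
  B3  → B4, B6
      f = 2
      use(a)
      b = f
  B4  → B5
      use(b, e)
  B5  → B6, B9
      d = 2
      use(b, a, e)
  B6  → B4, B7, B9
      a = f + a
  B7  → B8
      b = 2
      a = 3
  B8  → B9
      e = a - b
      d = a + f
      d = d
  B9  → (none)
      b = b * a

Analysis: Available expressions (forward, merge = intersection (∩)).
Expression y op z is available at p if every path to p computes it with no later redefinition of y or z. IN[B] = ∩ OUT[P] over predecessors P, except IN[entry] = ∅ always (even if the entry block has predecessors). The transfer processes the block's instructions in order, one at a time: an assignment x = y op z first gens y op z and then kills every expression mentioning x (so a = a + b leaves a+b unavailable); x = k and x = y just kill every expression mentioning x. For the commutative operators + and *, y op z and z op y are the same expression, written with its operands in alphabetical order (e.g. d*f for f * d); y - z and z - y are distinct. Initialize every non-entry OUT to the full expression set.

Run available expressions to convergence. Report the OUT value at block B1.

Per-block solution:
  B0:   IN={}   OUT={f+f}
  B1:   IN={f+f}   OUT={f+f}
  B2:   IN={f+f}   OUT={f+f}
  B3:   IN={f+f}   OUT={}
  B4:   IN={}   OUT={}
  B5:   IN={}   OUT={}
  B6:   IN={}   OUT={}
  B7:   IN={}   OUT={}
  B8:   IN={}   OUT={a+f, a-b}
  B9:   IN={}   OUT={}

Merge at B1: IN[B1] = OUT[B0] = {f+f}
Applying B1's transfer function to that IN value gives OUT[B1] (row B1 above).

Answer: {f+f}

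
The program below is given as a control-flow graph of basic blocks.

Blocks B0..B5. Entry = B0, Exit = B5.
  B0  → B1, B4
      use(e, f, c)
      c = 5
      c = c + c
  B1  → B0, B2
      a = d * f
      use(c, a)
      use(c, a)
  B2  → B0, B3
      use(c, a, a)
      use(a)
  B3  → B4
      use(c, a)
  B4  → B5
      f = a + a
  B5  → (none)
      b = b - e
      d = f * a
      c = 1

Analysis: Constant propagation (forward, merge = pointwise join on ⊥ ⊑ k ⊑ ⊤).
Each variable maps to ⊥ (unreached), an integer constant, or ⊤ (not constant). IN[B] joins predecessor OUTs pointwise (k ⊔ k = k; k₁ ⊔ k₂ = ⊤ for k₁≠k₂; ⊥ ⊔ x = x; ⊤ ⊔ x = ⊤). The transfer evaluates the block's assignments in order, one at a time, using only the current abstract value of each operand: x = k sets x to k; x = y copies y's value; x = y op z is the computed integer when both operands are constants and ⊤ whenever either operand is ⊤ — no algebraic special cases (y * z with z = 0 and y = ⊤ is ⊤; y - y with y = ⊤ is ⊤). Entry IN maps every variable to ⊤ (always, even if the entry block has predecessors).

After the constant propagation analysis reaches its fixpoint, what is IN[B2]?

Fixpoint table:
  B0: | IN=(all ⊤) | OUT={c:10; rest ⊤}
  B1: | IN={c:10; rest ⊤} | OUT={c:10; rest ⊤}
  B2: | IN={c:10; rest ⊤} | OUT={c:10; rest ⊤}
  B3: | IN={c:10; rest ⊤} | OUT={c:10; rest ⊤}
  B4: | IN={c:10; rest ⊤} | OUT={c:10; rest ⊤}
  B5: | IN={c:10; rest ⊤} | OUT={c:1; rest ⊤}

Merge at B2: IN[B2] = OUT[B1] = {a: ⊤, b: ⊤, c: 10, d: ⊤, e: ⊤, f: ⊤}

Answer: {a: ⊤, b: ⊤, c: 10, d: ⊤, e: ⊤, f: ⊤}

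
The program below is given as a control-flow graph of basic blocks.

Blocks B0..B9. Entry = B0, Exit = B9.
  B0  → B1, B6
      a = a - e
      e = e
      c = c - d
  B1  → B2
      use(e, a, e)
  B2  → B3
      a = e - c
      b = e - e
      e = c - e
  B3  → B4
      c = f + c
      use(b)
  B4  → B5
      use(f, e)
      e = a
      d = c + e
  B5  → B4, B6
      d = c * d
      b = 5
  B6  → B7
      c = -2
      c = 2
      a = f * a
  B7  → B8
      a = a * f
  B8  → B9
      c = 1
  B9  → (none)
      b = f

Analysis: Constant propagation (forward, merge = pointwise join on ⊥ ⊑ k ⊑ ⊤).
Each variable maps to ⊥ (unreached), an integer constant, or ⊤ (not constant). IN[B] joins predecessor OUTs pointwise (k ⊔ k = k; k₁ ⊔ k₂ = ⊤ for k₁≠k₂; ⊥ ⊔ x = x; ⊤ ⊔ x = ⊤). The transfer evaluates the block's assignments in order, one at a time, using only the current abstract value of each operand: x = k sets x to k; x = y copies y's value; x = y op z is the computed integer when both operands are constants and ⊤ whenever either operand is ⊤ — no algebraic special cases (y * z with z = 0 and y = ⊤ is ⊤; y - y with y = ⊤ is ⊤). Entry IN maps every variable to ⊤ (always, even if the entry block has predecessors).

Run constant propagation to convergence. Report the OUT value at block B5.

Answer: {a: ⊤, b: 5, c: ⊤, d: ⊤, e: ⊤, f: ⊤}

Trace:
Fixpoint table:
  B0:   IN=(all ⊤)   OUT=(all ⊤)
  B1:   IN=(all ⊤)   OUT=(all ⊤)
  B2:   IN=(all ⊤)   OUT=(all ⊤)
  B3:   IN=(all ⊤)   OUT=(all ⊤)
  B4:   IN=(all ⊤)   OUT=(all ⊤)
  B5:   IN=(all ⊤)   OUT={b:5; rest ⊤}
  B6:   IN=(all ⊤)   OUT={c:2; rest ⊤}
  B7:   IN={c:2; rest ⊤}   OUT={c:2; rest ⊤}
  B8:   IN={c:2; rest ⊤}   OUT={c:1; rest ⊤}
  B9:   IN={c:1; rest ⊤}   OUT={c:1; rest ⊤}

Merge at B5: IN[B5] = OUT[B4] = {a: ⊤, b: ⊤, c: ⊤, d: ⊤, e: ⊤, f: ⊤}
Applying B5's transfer function to that IN value gives OUT[B5] (row B5 above).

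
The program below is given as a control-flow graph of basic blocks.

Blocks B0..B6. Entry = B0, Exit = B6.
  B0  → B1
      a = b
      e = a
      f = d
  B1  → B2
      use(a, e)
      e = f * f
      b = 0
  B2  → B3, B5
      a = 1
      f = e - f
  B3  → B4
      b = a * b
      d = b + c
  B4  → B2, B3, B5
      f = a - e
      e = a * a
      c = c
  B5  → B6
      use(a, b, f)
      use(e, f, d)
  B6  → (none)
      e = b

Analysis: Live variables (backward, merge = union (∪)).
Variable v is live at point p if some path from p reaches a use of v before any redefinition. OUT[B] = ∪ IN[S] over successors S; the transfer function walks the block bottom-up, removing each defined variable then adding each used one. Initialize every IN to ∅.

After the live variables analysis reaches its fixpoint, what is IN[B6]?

Converged values:
  B0:   IN={b, c, d}   OUT={a, c, d, e, f}
  B1:   IN={a, c, d, e, f}   OUT={b, c, d, e, f}
  B2:   IN={b, c, d, e, f}   OUT={a, b, c, d, e, f}
  B3:   IN={a, b, c, e}   OUT={a, b, c, d, e}
  B4:   IN={a, b, c, d, e}   OUT={a, b, c, d, e, f}
  B5:   IN={a, b, d, e, f}   OUT={b}
  B6:   IN={b}   OUT={}

B6 is the boundary node: OUT[B6] = {}
Applying B6's transfer function to that OUT value gives IN[B6] (row B6 above).

Answer: {b}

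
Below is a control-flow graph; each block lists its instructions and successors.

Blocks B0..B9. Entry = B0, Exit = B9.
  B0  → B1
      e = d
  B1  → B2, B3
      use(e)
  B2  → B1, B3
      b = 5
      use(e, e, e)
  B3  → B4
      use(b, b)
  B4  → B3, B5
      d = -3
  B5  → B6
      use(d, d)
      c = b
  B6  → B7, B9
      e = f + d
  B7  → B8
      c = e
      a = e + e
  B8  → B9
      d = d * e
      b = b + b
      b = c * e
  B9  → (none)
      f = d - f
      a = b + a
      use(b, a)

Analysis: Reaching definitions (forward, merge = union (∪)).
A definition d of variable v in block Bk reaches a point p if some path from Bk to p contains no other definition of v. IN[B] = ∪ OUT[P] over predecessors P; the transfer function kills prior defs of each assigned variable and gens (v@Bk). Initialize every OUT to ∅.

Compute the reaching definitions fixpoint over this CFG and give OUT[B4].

Answer: {b@B2, d@B4, e@B0}

Trace:
Fixpoint table:
  B0:   IN={}   OUT={e@B0}
  B1:   IN={b@B2, e@B0}   OUT={b@B2, e@B0}
  B2:   IN={b@B2, e@B0}   OUT={b@B2, e@B0}
  B3:   IN={b@B2, d@B4, e@B0}   OUT={b@B2, d@B4, e@B0}
  B4:   IN={b@B2, d@B4, e@B0}   OUT={b@B2, d@B4, e@B0}
  B5:   IN={b@B2, d@B4, e@B0}   OUT={b@B2, c@B5, d@B4, e@B0}
  B6:   IN={b@B2, c@B5, d@B4, e@B0}   OUT={b@B2, c@B5, d@B4, e@B6}
  B7:   IN={b@B2, c@B5, d@B4, e@B6}   OUT={a@B7, b@B2, c@B7, d@B4, e@B6}
  B8:   IN={a@B7, b@B2, c@B7, d@B4, e@B6}   OUT={a@B7, b@B8, c@B7, d@B8, e@B6}
  B9:   IN={a@B7, b@B2, b@B8, c@B5, c@B7, d@B4, d@B8, e@B6}   OUT={a@B9, b@B2, b@B8, c@B5, c@B7, d@B4, d@B8, e@B6, f@B9}

Merge at B4: IN[B4] = OUT[B3] = {b@B2, d@B4, e@B0}
Applying B4's transfer function to that IN value gives OUT[B4] (row B4 above).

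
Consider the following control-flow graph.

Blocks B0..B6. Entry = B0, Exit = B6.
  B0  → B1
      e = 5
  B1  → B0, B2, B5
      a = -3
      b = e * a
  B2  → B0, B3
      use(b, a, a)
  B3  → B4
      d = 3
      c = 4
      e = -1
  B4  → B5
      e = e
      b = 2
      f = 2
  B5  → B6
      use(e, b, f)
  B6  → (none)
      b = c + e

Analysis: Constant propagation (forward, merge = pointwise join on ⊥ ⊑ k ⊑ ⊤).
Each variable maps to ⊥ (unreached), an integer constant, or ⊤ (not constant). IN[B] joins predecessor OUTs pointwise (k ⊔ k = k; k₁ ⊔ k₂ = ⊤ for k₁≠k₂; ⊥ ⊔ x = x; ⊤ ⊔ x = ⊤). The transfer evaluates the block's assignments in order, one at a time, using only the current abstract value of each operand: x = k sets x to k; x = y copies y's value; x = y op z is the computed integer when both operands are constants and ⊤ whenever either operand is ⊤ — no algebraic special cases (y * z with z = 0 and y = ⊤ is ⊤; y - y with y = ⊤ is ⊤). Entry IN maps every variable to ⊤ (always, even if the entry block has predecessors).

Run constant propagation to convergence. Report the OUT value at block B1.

Fixpoint table:
  B0: | IN=(all ⊤) | OUT={e:5; rest ⊤}
  B1: | IN={e:5; rest ⊤} | OUT={a:-3, b:-15, e:5; rest ⊤}
  B2: | IN={a:-3, b:-15, e:5; rest ⊤} | OUT={a:-3, b:-15, e:5; rest ⊤}
  B3: | IN={a:-3, b:-15, e:5; rest ⊤} | OUT={a:-3, b:-15, c:4, d:3, e:-1; rest ⊤}
  B4: | IN={a:-3, b:-15, c:4, d:3, e:-1; rest ⊤} | OUT={a:-3, b:2, c:4, d:3, e:-1, f:2; rest ⊤}
  B5: | IN={a:-3; rest ⊤} | OUT={a:-3; rest ⊤}
  B6: | IN={a:-3; rest ⊤} | OUT={a:-3; rest ⊤}

Merge at B1: IN[B1] = OUT[B0] = {a: ⊤, b: ⊤, c: ⊤, d: ⊤, e: 5, f: ⊤}
Applying B1's transfer function to that IN value gives OUT[B1] (row B1 above).

Answer: {a: -3, b: -15, c: ⊤, d: ⊤, e: 5, f: ⊤}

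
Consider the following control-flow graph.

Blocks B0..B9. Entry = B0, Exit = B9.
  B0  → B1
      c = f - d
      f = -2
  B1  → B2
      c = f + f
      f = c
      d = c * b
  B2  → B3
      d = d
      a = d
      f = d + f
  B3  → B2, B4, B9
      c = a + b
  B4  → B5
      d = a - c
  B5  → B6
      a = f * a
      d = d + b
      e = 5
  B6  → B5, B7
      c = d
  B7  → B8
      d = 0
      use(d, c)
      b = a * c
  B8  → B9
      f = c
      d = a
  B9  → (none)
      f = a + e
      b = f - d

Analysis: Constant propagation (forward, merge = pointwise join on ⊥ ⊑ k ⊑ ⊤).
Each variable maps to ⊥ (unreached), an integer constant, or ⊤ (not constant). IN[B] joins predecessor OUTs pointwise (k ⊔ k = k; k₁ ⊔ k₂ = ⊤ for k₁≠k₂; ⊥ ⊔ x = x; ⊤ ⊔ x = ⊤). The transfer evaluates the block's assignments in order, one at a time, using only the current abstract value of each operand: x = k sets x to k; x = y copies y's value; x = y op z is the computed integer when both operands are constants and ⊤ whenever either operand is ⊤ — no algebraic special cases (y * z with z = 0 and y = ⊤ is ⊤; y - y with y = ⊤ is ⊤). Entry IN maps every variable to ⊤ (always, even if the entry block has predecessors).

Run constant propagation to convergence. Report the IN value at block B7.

Answer: {a: ⊤, b: ⊤, c: ⊤, d: ⊤, e: 5, f: ⊤}

Working:
Fixpoint table:
  B0:   IN=(all ⊤)   OUT={f:-2; rest ⊤}
  B1:   IN={f:-2; rest ⊤}   OUT={c:-4, f:-4; rest ⊤}
  B2:   IN=(all ⊤)   OUT=(all ⊤)
  B3:   IN=(all ⊤)   OUT=(all ⊤)
  B4:   IN=(all ⊤)   OUT=(all ⊤)
  B5:   IN=(all ⊤)   OUT={e:5; rest ⊤}
  B6:   IN={e:5; rest ⊤}   OUT={e:5; rest ⊤}
  B7:   IN={e:5; rest ⊤}   OUT={d:0, e:5; rest ⊤}
  B8:   IN={d:0, e:5; rest ⊤}   OUT={e:5; rest ⊤}
  B9:   IN=(all ⊤)   OUT=(all ⊤)

Merge at B7: IN[B7] = OUT[B6] = {a: ⊤, b: ⊤, c: ⊤, d: ⊤, e: 5, f: ⊤}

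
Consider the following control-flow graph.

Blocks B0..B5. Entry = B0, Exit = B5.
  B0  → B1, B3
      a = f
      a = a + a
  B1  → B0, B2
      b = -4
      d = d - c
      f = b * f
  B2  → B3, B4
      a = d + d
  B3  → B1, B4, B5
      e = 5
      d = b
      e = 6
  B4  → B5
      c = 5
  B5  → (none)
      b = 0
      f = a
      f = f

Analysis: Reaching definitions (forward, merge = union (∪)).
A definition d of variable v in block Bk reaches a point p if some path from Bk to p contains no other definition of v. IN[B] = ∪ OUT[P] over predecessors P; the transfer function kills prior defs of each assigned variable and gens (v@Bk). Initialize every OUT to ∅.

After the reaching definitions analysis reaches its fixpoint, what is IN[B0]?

Converged values:
  B0: | IN={a@B0, a@B2, b@B1, d@B1, e@B3, f@B1} | OUT={a@B0, b@B1, d@B1, e@B3, f@B1}
  B1: | IN={a@B0, a@B2, b@B1, d@B1, d@B3, e@B3, f@B1} | OUT={a@B0, a@B2, b@B1, d@B1, e@B3, f@B1}
  B2: | IN={a@B0, a@B2, b@B1, d@B1, e@B3, f@B1} | OUT={a@B2, b@B1, d@B1, e@B3, f@B1}
  B3: | IN={a@B0, a@B2, b@B1, d@B1, e@B3, f@B1} | OUT={a@B0, a@B2, b@B1, d@B3, e@B3, f@B1}
  B4: | IN={a@B0, a@B2, b@B1, d@B1, d@B3, e@B3, f@B1} | OUT={a@B0, a@B2, b@B1, c@B4, d@B1, d@B3, e@B3, f@B1}
  B5: | IN={a@B0, a@B2, b@B1, c@B4, d@B1, d@B3, e@B3, f@B1} | OUT={a@B0, a@B2, b@B5, c@B4, d@B1, d@B3, e@B3, f@B5}

Merge at B0 (entry node, so the boundary value {} is joined with the incoming edge(s)): IN[B0] = {} ⊔ OUT[B1] = {a@B0, a@B2, b@B1, d@B1, e@B3, f@B1}

Answer: {a@B0, a@B2, b@B1, d@B1, e@B3, f@B1}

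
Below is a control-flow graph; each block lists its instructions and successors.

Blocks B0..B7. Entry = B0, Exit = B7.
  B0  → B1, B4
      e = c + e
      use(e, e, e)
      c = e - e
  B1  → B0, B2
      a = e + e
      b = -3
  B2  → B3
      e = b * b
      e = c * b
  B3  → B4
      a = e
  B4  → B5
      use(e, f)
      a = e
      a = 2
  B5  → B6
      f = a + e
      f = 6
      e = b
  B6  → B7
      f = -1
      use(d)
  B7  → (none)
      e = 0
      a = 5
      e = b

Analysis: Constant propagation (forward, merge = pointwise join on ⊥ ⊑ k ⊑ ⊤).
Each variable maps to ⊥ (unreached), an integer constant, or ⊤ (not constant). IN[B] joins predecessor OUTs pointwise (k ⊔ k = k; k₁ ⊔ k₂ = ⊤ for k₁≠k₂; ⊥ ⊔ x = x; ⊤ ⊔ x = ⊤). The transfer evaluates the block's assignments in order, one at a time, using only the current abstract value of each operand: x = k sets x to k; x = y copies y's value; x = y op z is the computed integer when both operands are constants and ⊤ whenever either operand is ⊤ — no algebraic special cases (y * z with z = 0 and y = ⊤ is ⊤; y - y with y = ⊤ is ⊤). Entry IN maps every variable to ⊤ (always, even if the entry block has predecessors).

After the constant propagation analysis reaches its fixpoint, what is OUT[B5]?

Converged values:
  B0:  IN=(all ⊤)  OUT=(all ⊤)
  B1:  IN=(all ⊤)  OUT={b:-3; rest ⊤}
  B2:  IN={b:-3; rest ⊤}  OUT={b:-3; rest ⊤}
  B3:  IN={b:-3; rest ⊤}  OUT={b:-3; rest ⊤}
  B4:  IN=(all ⊤)  OUT={a:2; rest ⊤}
  B5:  IN={a:2; rest ⊤}  OUT={a:2, f:6; rest ⊤}
  B6:  IN={a:2, f:6; rest ⊤}  OUT={a:2, f:-1; rest ⊤}
  B7:  IN={a:2, f:-1; rest ⊤}  OUT={a:5, f:-1; rest ⊤}

Merge at B5: IN[B5] = OUT[B4] = {a: 2, b: ⊤, c: ⊤, d: ⊤, e: ⊤, f: ⊤}
Applying B5's transfer function to that IN value gives OUT[B5] (row B5 above).

Answer: {a: 2, b: ⊤, c: ⊤, d: ⊤, e: ⊤, f: 6}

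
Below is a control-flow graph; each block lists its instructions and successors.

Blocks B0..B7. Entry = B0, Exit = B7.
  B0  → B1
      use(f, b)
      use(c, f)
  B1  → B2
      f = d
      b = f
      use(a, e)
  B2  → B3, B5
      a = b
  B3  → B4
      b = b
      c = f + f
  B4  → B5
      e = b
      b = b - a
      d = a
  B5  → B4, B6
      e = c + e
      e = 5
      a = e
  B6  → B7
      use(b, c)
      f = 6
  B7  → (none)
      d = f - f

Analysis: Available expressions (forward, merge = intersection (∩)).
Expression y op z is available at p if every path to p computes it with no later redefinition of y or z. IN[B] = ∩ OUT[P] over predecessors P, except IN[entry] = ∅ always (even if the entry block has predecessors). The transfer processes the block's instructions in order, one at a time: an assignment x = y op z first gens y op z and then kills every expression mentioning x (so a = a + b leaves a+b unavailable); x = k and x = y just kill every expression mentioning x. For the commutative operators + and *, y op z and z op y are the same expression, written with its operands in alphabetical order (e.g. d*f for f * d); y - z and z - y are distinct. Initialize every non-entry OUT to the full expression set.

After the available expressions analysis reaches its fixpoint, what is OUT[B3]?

Answer: {f+f}

Trace:
Converged values:
  B0:  IN={}  OUT={}
  B1:  IN={}  OUT={}
  B2:  IN={}  OUT={}
  B3:  IN={}  OUT={f+f}
  B4:  IN={}  OUT={}
  B5:  IN={}  OUT={}
  B6:  IN={}  OUT={}
  B7:  IN={}  OUT={f-f}

Merge at B3: IN[B3] = OUT[B2] = {}
Applying B3's transfer function to that IN value gives OUT[B3] (row B3 above).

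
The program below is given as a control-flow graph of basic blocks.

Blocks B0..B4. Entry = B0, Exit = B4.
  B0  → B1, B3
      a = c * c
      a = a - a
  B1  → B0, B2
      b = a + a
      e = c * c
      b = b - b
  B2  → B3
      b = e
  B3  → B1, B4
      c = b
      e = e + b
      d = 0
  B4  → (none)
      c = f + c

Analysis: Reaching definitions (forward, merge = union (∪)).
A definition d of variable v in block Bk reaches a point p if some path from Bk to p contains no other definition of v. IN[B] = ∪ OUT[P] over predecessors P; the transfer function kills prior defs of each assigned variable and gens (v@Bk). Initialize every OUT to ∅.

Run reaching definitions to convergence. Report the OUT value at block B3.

Answer: {a@B0, b@B1, b@B2, c@B3, d@B3, e@B3}

Trace:
Converged values:
  B0:  IN={a@B0, b@B1, c@B3, d@B3, e@B1}  OUT={a@B0, b@B1, c@B3, d@B3, e@B1}
  B1:  IN={a@B0, b@B1, b@B2, c@B3, d@B3, e@B1, e@B3}  OUT={a@B0, b@B1, c@B3, d@B3, e@B1}
  B2:  IN={a@B0, b@B1, c@B3, d@B3, e@B1}  OUT={a@B0, b@B2, c@B3, d@B3, e@B1}
  B3:  IN={a@B0, b@B1, b@B2, c@B3, d@B3, e@B1}  OUT={a@B0, b@B1, b@B2, c@B3, d@B3, e@B3}
  B4:  IN={a@B0, b@B1, b@B2, c@B3, d@B3, e@B3}  OUT={a@B0, b@B1, b@B2, c@B4, d@B3, e@B3}

Merge at B3: IN[B3] = OUT[B0] ⊔ OUT[B2] = {a@B0, b@B1, b@B2, c@B3, d@B3, e@B1}
Applying B3's transfer function to that IN value gives OUT[B3] (row B3 above).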